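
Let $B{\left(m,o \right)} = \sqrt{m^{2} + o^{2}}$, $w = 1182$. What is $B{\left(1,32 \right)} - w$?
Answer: $-1182 + 5 \sqrt{41} \approx -1150.0$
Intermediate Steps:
$B{\left(1,32 \right)} - w = \sqrt{1^{2} + 32^{2}} - 1182 = \sqrt{1 + 1024} - 1182 = \sqrt{1025} - 1182 = 5 \sqrt{41} - 1182 = -1182 + 5 \sqrt{41}$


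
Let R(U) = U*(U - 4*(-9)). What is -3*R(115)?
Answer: -52095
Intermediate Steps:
R(U) = U*(36 + U) (R(U) = U*(U + 36) = U*(36 + U))
-3*R(115) = -345*(36 + 115) = -345*151 = -3*17365 = -52095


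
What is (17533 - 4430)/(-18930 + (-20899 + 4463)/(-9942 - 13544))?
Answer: -153868529/222286772 ≈ -0.69221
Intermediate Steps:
(17533 - 4430)/(-18930 + (-20899 + 4463)/(-9942 - 13544)) = 13103/(-18930 - 16436/(-23486)) = 13103/(-18930 - 16436*(-1/23486)) = 13103/(-18930 + 8218/11743) = 13103/(-222286772/11743) = 13103*(-11743/222286772) = -153868529/222286772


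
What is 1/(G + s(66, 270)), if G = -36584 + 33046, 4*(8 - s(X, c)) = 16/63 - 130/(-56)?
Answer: -1008/3558889 ≈ -0.00028323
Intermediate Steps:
s(X, c) = 7415/1008 (s(X, c) = 8 - (16/63 - 130/(-56))/4 = 8 - (16*(1/63) - 130*(-1/56))/4 = 8 - (16/63 + 65/28)/4 = 8 - 1/4*649/252 = 8 - 649/1008 = 7415/1008)
G = -3538
1/(G + s(66, 270)) = 1/(-3538 + 7415/1008) = 1/(-3558889/1008) = -1008/3558889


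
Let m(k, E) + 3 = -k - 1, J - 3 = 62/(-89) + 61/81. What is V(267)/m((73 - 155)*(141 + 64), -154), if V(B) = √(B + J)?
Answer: √173268493/13461606 ≈ 0.00097783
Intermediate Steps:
J = 22034/7209 (J = 3 + (62/(-89) + 61/81) = 3 + (62*(-1/89) + 61*(1/81)) = 3 + (-62/89 + 61/81) = 3 + 407/7209 = 22034/7209 ≈ 3.0565)
m(k, E) = -4 - k (m(k, E) = -3 + (-k - 1) = -3 + (-1 - k) = -4 - k)
V(B) = √(22034/7209 + B) (V(B) = √(B + 22034/7209) = √(22034/7209 + B))
V(267)/m((73 - 155)*(141 + 64), -154) = (√(1961026 + 641601*267)/801)/(-4 - (73 - 155)*(141 + 64)) = (√(1961026 + 171307467)/801)/(-4 - (-82)*205) = (√173268493/801)/(-4 - 1*(-16810)) = (√173268493/801)/(-4 + 16810) = (√173268493/801)/16806 = (√173268493/801)*(1/16806) = √173268493/13461606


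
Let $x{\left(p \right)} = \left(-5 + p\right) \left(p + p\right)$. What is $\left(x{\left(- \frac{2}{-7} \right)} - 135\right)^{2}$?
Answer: $\frac{45522009}{2401} \approx 18960.0$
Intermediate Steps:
$x{\left(p \right)} = 2 p \left(-5 + p\right)$ ($x{\left(p \right)} = \left(-5 + p\right) 2 p = 2 p \left(-5 + p\right)$)
$\left(x{\left(- \frac{2}{-7} \right)} - 135\right)^{2} = \left(2 \left(- \frac{2}{-7}\right) \left(-5 - \frac{2}{-7}\right) - 135\right)^{2} = \left(2 \left(\left(-2\right) \left(- \frac{1}{7}\right)\right) \left(-5 - - \frac{2}{7}\right) - 135\right)^{2} = \left(2 \cdot \frac{2}{7} \left(-5 + \frac{2}{7}\right) - 135\right)^{2} = \left(2 \cdot \frac{2}{7} \left(- \frac{33}{7}\right) - 135\right)^{2} = \left(- \frac{132}{49} - 135\right)^{2} = \left(- \frac{6747}{49}\right)^{2} = \frac{45522009}{2401}$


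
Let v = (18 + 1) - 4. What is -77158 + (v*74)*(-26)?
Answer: -106018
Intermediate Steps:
v = 15 (v = 19 - 4 = 15)
-77158 + (v*74)*(-26) = -77158 + (15*74)*(-26) = -77158 + 1110*(-26) = -77158 - 28860 = -106018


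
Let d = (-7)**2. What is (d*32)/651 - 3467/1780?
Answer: 76289/165540 ≈ 0.46085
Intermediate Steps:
d = 49
(d*32)/651 - 3467/1780 = (49*32)/651 - 3467/1780 = 1568*(1/651) - 3467*1/1780 = 224/93 - 3467/1780 = 76289/165540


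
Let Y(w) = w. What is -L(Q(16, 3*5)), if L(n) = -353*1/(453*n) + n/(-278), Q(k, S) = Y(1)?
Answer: 98587/125934 ≈ 0.78285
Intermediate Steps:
Q(k, S) = 1
L(n) = -353/(453*n) - n/278 (L(n) = -353/(453*n) + n*(-1/278) = -353/(453*n) - n/278)
-L(Q(16, 3*5)) = -(-353/453/1 - 1/278*1) = -(-353/453*1 - 1/278) = -(-353/453 - 1/278) = -1*(-98587/125934) = 98587/125934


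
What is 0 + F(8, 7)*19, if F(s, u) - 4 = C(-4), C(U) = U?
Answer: 0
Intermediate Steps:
F(s, u) = 0 (F(s, u) = 4 - 4 = 0)
0 + F(8, 7)*19 = 0 + 0*19 = 0 + 0 = 0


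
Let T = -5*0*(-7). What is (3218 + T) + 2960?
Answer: 6178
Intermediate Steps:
T = 0 (T = 0*(-7) = 0)
(3218 + T) + 2960 = (3218 + 0) + 2960 = 3218 + 2960 = 6178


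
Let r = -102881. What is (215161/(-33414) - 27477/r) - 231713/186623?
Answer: -4756292967992491/641547492276282 ≈ -7.4138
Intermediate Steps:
(215161/(-33414) - 27477/r) - 231713/186623 = (215161/(-33414) - 27477/(-102881)) - 231713/186623 = (215161*(-1/33414) - 27477*(-1/102881)) - 231713*1/186623 = (-215161/33414 + 27477/102881) - 231713/186623 = -21217862363/3437665734 - 231713/186623 = -4756292967992491/641547492276282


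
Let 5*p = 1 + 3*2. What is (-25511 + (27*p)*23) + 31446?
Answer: 34022/5 ≈ 6804.4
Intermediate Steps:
p = 7/5 (p = (1 + 3*2)/5 = (1 + 6)/5 = (⅕)*7 = 7/5 ≈ 1.4000)
(-25511 + (27*p)*23) + 31446 = (-25511 + (27*(7/5))*23) + 31446 = (-25511 + (189/5)*23) + 31446 = (-25511 + 4347/5) + 31446 = -123208/5 + 31446 = 34022/5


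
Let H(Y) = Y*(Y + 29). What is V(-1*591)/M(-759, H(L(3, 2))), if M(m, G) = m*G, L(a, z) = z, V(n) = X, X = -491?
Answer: 491/47058 ≈ 0.010434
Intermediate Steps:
V(n) = -491
H(Y) = Y*(29 + Y)
M(m, G) = G*m
V(-1*591)/M(-759, H(L(3, 2))) = -491*(-1/(1518*(29 + 2))) = -491/((2*31)*(-759)) = -491/(62*(-759)) = -491/(-47058) = -491*(-1/47058) = 491/47058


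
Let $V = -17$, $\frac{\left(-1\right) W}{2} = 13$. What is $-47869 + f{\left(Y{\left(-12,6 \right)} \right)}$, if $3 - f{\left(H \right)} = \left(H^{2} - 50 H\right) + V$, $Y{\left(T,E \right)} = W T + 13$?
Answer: $-137224$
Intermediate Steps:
$W = -26$ ($W = \left(-2\right) 13 = -26$)
$Y{\left(T,E \right)} = 13 - 26 T$ ($Y{\left(T,E \right)} = - 26 T + 13 = 13 - 26 T$)
$f{\left(H \right)} = 20 - H^{2} + 50 H$ ($f{\left(H \right)} = 3 - \left(\left(H^{2} - 50 H\right) - 17\right) = 3 - \left(-17 + H^{2} - 50 H\right) = 3 + \left(17 - H^{2} + 50 H\right) = 20 - H^{2} + 50 H$)
$-47869 + f{\left(Y{\left(-12,6 \right)} \right)} = -47869 + \left(20 - \left(13 - -312\right)^{2} + 50 \left(13 - -312\right)\right) = -47869 + \left(20 - \left(13 + 312\right)^{2} + 50 \left(13 + 312\right)\right) = -47869 + \left(20 - 325^{2} + 50 \cdot 325\right) = -47869 + \left(20 - 105625 + 16250\right) = -47869 - 89355 = -137224$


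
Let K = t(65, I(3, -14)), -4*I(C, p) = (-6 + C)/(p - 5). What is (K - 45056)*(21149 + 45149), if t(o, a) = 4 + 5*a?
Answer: -113501082083/38 ≈ -2.9869e+9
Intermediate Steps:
I(C, p) = -(-6 + C)/(4*(-5 + p)) (I(C, p) = -(-6 + C)/(4*(p - 5)) = -(-6 + C)/(4*(-5 + p)))
K = 289/76 (K = 4 + 5*((6 - 1*3)/(4*(-5 - 14))) = 4 + 5*((¼)*(6 - 3)/(-19)) = 4 + 5*((¼)*(-1/19)*3) = 4 + 5*(-3/76) = 4 - 15/76 = 289/76 ≈ 3.8026)
(K - 45056)*(21149 + 45149) = (289/76 - 45056)*(21149 + 45149) = -3423967/76*66298 = -113501082083/38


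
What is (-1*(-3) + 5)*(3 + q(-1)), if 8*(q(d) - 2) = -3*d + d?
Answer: 42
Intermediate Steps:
q(d) = 2 - d/4 (q(d) = 2 + (-3*d + d)/8 = 2 + (-2*d)/8 = 2 - d/4)
(-1*(-3) + 5)*(3 + q(-1)) = (-1*(-3) + 5)*(3 + (2 - ¼*(-1))) = (3 + 5)*(3 + (2 + ¼)) = 8*(3 + 9/4) = 8*(21/4) = 42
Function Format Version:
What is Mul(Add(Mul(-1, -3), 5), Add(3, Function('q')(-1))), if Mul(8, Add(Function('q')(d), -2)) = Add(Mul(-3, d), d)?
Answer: 42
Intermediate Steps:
Function('q')(d) = Add(2, Mul(Rational(-1, 4), d)) (Function('q')(d) = Add(2, Mul(Rational(1, 8), Add(Mul(-3, d), d))) = Add(2, Mul(Rational(1, 8), Mul(-2, d))) = Add(2, Mul(Rational(-1, 4), d)))
Mul(Add(Mul(-1, -3), 5), Add(3, Function('q')(-1))) = Mul(Add(Mul(-1, -3), 5), Add(3, Add(2, Mul(Rational(-1, 4), -1)))) = Mul(Add(3, 5), Add(3, Add(2, Rational(1, 4)))) = Mul(8, Add(3, Rational(9, 4))) = Mul(8, Rational(21, 4)) = 42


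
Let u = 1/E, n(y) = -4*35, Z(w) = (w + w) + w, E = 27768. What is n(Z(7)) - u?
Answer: -3887521/27768 ≈ -140.00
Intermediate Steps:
Z(w) = 3*w (Z(w) = 2*w + w = 3*w)
n(y) = -140
u = 1/27768 ≈ 3.6013e-5
n(Z(7)) - u = -140 - 1*1/27768 = -140 - 1/27768 = -3887521/27768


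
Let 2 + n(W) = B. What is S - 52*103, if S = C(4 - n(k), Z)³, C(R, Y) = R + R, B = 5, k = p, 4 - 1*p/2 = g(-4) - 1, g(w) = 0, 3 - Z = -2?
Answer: -5348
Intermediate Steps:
Z = 5 (Z = 3 - 1*(-2) = 3 + 2 = 5)
p = 10 (p = 8 - 2*(0 - 1) = 8 - 2*(-1) = 8 + 2 = 10)
k = 10
n(W) = 3 (n(W) = -2 + 5 = 3)
C(R, Y) = 2*R
S = 8 (S = (2*(4 - 1*3))³ = (2*(4 - 3))³ = (2*1)³ = 2³ = 8)
S - 52*103 = 8 - 52*103 = 8 - 5356 = -5348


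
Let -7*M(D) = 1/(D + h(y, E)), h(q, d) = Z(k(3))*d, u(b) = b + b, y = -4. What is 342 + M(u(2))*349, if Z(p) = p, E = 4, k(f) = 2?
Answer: 28379/84 ≈ 337.85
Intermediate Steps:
u(b) = 2*b
h(q, d) = 2*d
M(D) = -1/(7*(8 + D)) (M(D) = -1/(7*(D + 2*4)) = -1/(7*(D + 8)) = -1/(7*(8 + D)))
342 + M(u(2))*349 = 342 - 1/(56 + 7*(2*2))*349 = 342 - 1/(56 + 7*4)*349 = 342 - 1/(56 + 28)*349 = 342 - 1/84*349 = 342 - 349/84 = 28379/84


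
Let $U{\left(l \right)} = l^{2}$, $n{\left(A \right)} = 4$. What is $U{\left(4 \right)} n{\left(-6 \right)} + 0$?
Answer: $64$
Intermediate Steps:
$U{\left(4 \right)} n{\left(-6 \right)} + 0 = 4^{2} \cdot 4 + 0 = 16 \cdot 4 + 0 = 64 + 0 = 64$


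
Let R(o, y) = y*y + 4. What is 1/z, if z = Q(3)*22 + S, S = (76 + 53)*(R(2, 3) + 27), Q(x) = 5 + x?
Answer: 1/5336 ≈ 0.00018741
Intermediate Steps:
R(o, y) = 4 + y**2 (R(o, y) = y**2 + 4 = 4 + y**2)
S = 5160 (S = (76 + 53)*((4 + 3**2) + 27) = 129*((4 + 9) + 27) = 129*(13 + 27) = 129*40 = 5160)
z = 5336 (z = (5 + 3)*22 + 5160 = 8*22 + 5160 = 176 + 5160 = 5336)
1/z = 1/5336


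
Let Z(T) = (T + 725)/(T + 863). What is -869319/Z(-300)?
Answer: -489426597/425 ≈ -1.1516e+6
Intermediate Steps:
Z(T) = (725 + T)/(863 + T)
-869319/Z(-300) = -869319*(863 - 300)/(725 - 300) = -869319/(425/563) = -869319/((1/563)*425) = -869319/425/563 = -869319*563/425 = -489426597/425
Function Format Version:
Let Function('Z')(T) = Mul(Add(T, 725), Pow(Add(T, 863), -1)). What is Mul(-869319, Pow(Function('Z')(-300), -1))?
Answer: Rational(-489426597, 425) ≈ -1.1516e+6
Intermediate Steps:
Function('Z')(T) = Mul(Pow(Add(863, T), -1), Add(725, T)) (Function('Z')(T) = Mul(Add(725, T), Pow(Add(863, T), -1)) = Mul(Pow(Add(863, T), -1), Add(725, T)))
Mul(-869319, Pow(Function('Z')(-300), -1)) = Mul(-869319, Pow(Mul(Pow(Add(863, -300), -1), Add(725, -300)), -1)) = Mul(-869319, Pow(Mul(Pow(563, -1), 425), -1)) = Mul(-869319, Pow(Mul(Rational(1, 563), 425), -1)) = Mul(-869319, Pow(Rational(425, 563), -1)) = Mul(-869319, Rational(563, 425)) = Rational(-489426597, 425)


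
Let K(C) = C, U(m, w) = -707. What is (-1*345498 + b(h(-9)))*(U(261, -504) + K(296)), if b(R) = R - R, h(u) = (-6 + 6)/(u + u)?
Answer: 141999678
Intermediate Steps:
h(u) = 0 (h(u) = 0/((2*u)) = 0*(1/(2*u)) = 0)
b(R) = 0
(-1*345498 + b(h(-9)))*(U(261, -504) + K(296)) = (-1*345498 + 0)*(-707 + 296) = (-345498 + 0)*(-411) = -345498*(-411) = 141999678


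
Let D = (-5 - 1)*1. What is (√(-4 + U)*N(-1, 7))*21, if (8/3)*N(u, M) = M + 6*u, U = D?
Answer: 63*I*√10/8 ≈ 24.903*I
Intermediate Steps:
D = -6 (D = -6*1 = -6)
U = -6
N(u, M) = 3*M/8 + 9*u/4 (N(u, M) = 3*(M + 6*u)/8 = 3*M/8 + 9*u/4)
(√(-4 + U)*N(-1, 7))*21 = (√(-4 - 6)*((3/8)*7 + (9/4)*(-1)))*21 = (√(-10)*(21/8 - 9/4))*21 = ((I*√10)*(3/8))*21 = (3*I*√10/8)*21 = 63*I*√10/8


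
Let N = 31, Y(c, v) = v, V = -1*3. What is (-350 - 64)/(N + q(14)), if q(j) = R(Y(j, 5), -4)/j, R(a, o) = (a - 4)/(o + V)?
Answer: -40572/3037 ≈ -13.359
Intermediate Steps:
V = -3
R(a, o) = (-4 + a)/(-3 + o) (R(a, o) = (a - 4)/(o - 3) = (-4 + a)/(-3 + o))
q(j) = -1/(7*j) (q(j) = ((-4 + 5)/(-3 - 4))/j = (1/(-7))/j = (-⅐*1)/j = -1/(7*j))
(-350 - 64)/(N + q(14)) = (-350 - 64)/(31 - ⅐/14) = -414/(31 - ⅐*1/14) = -414/(31 - 1/98) = -414/3037/98 = -414*98/3037 = -40572/3037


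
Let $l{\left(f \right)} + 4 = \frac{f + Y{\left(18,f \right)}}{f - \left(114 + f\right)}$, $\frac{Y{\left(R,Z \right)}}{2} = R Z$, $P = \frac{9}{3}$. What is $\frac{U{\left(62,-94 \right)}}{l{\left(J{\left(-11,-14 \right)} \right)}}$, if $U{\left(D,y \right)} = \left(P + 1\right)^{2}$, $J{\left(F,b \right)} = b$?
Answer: $\frac{912}{31} \approx 29.419$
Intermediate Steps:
$P = 3$ ($P = 9 \cdot \frac{1}{3} = 3$)
$Y{\left(R,Z \right)} = 2 R Z$
$U{\left(D,y \right)} = 16$ ($U{\left(D,y \right)} = \left(3 + 1\right)^{2} = 4^{2} = 16$)
$l{\left(f \right)} = -4 - \frac{37 f}{114}$ ($l{\left(f \right)} = -4 + \frac{f + 2 \cdot 18 f}{f - \left(114 + f\right)} = -4 + \frac{f + 36 f}{-114} = -4 + 37 f \left(- \frac{1}{114}\right) = -4 - \frac{37 f}{114}$)
$\frac{U{\left(62,-94 \right)}}{l{\left(J{\left(-11,-14 \right)} \right)}} = \frac{16}{-4 - - \frac{259}{57}} = \frac{16}{-4 + \frac{259}{57}} = \frac{16}{\frac{31}{57}} = 16 \cdot \frac{57}{31} = \frac{912}{31}$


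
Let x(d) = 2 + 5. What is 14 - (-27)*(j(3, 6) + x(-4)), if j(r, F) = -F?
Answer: 41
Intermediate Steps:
x(d) = 7
14 - (-27)*(j(3, 6) + x(-4)) = 14 - (-27)*(-1*6 + 7) = 14 - (-27)*(-6 + 7) = 14 - (-27) = 14 - 1*(-27) = 14 + 27 = 41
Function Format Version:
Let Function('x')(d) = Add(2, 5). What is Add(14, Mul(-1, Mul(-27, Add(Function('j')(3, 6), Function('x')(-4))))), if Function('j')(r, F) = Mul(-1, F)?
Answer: 41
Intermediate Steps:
Function('x')(d) = 7
Add(14, Mul(-1, Mul(-27, Add(Function('j')(3, 6), Function('x')(-4))))) = Add(14, Mul(-1, Mul(-27, Add(Mul(-1, 6), 7)))) = Add(14, Mul(-1, Mul(-27, Add(-6, 7)))) = Add(14, Mul(-1, Mul(-27, 1))) = Add(14, Mul(-1, -27)) = Add(14, 27) = 41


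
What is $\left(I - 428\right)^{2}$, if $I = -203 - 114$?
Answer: $555025$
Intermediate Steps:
$I = -317$ ($I = -203 - 114 = -317$)
$\left(I - 428\right)^{2} = \left(-317 - 428\right)^{2} = \left(-745\right)^{2} = 555025$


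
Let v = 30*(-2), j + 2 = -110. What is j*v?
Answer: 6720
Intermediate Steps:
j = -112 (j = -2 - 110 = -112)
v = -60
j*v = -112*(-60) = 6720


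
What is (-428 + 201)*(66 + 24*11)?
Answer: -74910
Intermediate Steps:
(-428 + 201)*(66 + 24*11) = -227*(66 + 264) = -227*330 = -74910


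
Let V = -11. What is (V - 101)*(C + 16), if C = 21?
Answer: -4144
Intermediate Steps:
(V - 101)*(C + 16) = (-11 - 101)*(21 + 16) = -112*37 = -4144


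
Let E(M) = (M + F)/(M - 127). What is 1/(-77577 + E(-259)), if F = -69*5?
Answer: -193/14972059 ≈ -1.2891e-5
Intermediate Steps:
F = -345
E(M) = (-345 + M)/(-127 + M) (E(M) = (M - 345)/(M - 127) = (-345 + M)/(-127 + M))
1/(-77577 + E(-259)) = 1/(-77577 + (-345 - 259)/(-127 - 259)) = 1/(-77577 - 604/(-386)) = 1/(-77577 - 1/386*(-604)) = 1/(-77577 + 302/193) = 1/(-14972059/193) = -193/14972059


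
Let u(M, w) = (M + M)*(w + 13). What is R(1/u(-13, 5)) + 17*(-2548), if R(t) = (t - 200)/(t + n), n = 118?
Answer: -2392133069/55223 ≈ -43318.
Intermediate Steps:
u(M, w) = 2*M*(13 + w) (u(M, w) = (2*M)*(13 + w) = 2*M*(13 + w))
R(t) = (-200 + t)/(118 + t) (R(t) = (t - 200)/(t + 118) = (-200 + t)/(118 + t))
R(1/u(-13, 5)) + 17*(-2548) = (-200 + 1/(2*(-13)*(13 + 5)))/(118 + 1/(2*(-13)*(13 + 5))) + 17*(-2548) = (-200 + 1/(2*(-13)*18))/(118 + 1/(2*(-13)*18)) - 43316 = (-200 + 1/(-468))/(118 + 1/(-468)) - 43316 = (-200 - 1/468)/(118 - 1/468) - 43316 = -93601/468/(55223/468) - 43316 = (468/55223)*(-93601/468) - 43316 = -93601/55223 - 43316 = -2392133069/55223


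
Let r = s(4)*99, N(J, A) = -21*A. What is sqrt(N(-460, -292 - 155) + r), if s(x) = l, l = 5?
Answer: 9*sqrt(122) ≈ 99.408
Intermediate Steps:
s(x) = 5
r = 495 (r = 5*99 = 495)
sqrt(N(-460, -292 - 155) + r) = sqrt(-21*(-292 - 155) + 495) = sqrt(-21*(-447) + 495) = sqrt(9387 + 495) = sqrt(9882) = 9*sqrt(122)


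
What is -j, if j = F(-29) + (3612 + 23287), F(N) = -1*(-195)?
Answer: -27094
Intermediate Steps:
F(N) = 195
j = 27094 (j = 195 + (3612 + 23287) = 195 + 26899 = 27094)
-j = -1*27094 = -27094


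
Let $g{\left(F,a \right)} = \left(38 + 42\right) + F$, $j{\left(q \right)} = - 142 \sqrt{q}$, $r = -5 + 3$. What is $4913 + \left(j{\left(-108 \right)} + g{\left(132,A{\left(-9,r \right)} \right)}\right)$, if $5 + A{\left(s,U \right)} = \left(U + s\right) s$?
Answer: $5125 - 852 i \sqrt{3} \approx 5125.0 - 1475.7 i$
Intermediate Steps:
$r = -2$
$A{\left(s,U \right)} = -5 + s \left(U + s\right)$ ($A{\left(s,U \right)} = -5 + \left(U + s\right) s = -5 + s \left(U + s\right)$)
$g{\left(F,a \right)} = 80 + F$
$4913 + \left(j{\left(-108 \right)} + g{\left(132,A{\left(-9,r \right)} \right)}\right) = 4913 + \left(- 142 \sqrt{-108} + \left(80 + 132\right)\right) = 4913 + \left(- 142 \cdot 6 i \sqrt{3} + 212\right) = 4913 + \left(- 852 i \sqrt{3} + 212\right) = 4913 + \left(212 - 852 i \sqrt{3}\right) = 5125 - 852 i \sqrt{3}$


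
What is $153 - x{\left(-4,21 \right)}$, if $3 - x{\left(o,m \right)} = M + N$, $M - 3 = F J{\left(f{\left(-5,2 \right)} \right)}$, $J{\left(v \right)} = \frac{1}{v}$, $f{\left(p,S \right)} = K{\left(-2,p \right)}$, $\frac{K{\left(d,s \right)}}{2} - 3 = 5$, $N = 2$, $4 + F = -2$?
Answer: $\frac{1237}{8} \approx 154.63$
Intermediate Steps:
$F = -6$ ($F = -4 - 2 = -6$)
$K{\left(d,s \right)} = 16$ ($K{\left(d,s \right)} = 6 + 2 \cdot 5 = 6 + 10 = 16$)
$f{\left(p,S \right)} = 16$
$M = \frac{21}{8}$ ($M = 3 - \frac{6}{16} = 3 - \frac{3}{8} = \frac{21}{8} \approx 2.625$)
$x{\left(o,m \right)} = - \frac{13}{8}$ ($x{\left(o,m \right)} = 3 - \left(\frac{21}{8} + 2\right) = 3 - \frac{37}{8} = - \frac{13}{8}$)
$153 - x{\left(-4,21 \right)} = 153 - - \frac{13}{8} = 153 + \frac{13}{8} = \frac{1237}{8}$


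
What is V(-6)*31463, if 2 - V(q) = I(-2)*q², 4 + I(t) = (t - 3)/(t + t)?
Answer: 3177763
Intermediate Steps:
I(t) = -4 + (-3 + t)/(2*t) (I(t) = -4 + (t - 3)/(t + t) = -4 + (-3 + t)/((2*t)) = -4 + (-3 + t)*(1/(2*t)) = -4 + (-3 + t)/(2*t))
V(q) = 2 + 11*q²/4 (V(q) = 2 - (½)*(-3 - 7*(-2))/(-2)*q² = 2 - (½)*(-½)*(-3 + 14)*q² = 2 - (½)*(-½)*11*q² = 2 - (-11)*q²/4 = 2 + 11*q²/4)
V(-6)*31463 = (2 + (11/4)*(-6)²)*31463 = (2 + (11/4)*36)*31463 = (2 + 99)*31463 = 101*31463 = 3177763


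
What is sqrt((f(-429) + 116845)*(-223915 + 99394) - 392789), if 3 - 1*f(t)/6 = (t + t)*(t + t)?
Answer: 2*sqrt(133863743563) ≈ 7.3175e+5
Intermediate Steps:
f(t) = 18 - 24*t**2 (f(t) = 18 - 6*(t + t)*(t + t) = 18 - 6*2*t*2*t = 18 - 24*t**2)
sqrt((f(-429) + 116845)*(-223915 + 99394) - 392789) = sqrt(((18 - 24*(-429)**2) + 116845)*(-223915 + 99394) - 392789) = sqrt(((18 - 24*184041) + 116845)*(-124521) - 392789) = sqrt(((18 - 4416984) + 116845)*(-124521) - 392789) = sqrt((-4416966 + 116845)*(-124521) - 392789) = sqrt(-4300121*(-124521) - 392789) = sqrt(535455367041 - 392789) = sqrt(535454974252) = 2*sqrt(133863743563)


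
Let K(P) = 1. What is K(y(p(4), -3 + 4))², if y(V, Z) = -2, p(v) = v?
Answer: 1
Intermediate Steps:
K(y(p(4), -3 + 4))² = 1² = 1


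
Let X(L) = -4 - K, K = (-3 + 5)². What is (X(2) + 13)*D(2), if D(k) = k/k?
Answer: 5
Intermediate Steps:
K = 4 (K = 2² = 4)
D(k) = 1
X(L) = -8 (X(L) = -4 - 1*4 = -4 - 4 = -8)
(X(2) + 13)*D(2) = (-8 + 13)*1 = 5*1 = 5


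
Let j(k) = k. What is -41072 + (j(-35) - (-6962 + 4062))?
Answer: -38207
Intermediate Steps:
-41072 + (j(-35) - (-6962 + 4062)) = -41072 + (-35 - (-6962 + 4062)) = -41072 + (-35 - 1*(-2900)) = -41072 + (-35 + 2900) = -41072 + 2865 = -38207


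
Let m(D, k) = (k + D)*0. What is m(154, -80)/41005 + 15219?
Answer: 15219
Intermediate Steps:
m(D, k) = 0 (m(D, k) = (D + k)*0 = 0)
m(154, -80)/41005 + 15219 = 0/41005 + 15219 = 0*(1/41005) + 15219 = 0 + 15219 = 15219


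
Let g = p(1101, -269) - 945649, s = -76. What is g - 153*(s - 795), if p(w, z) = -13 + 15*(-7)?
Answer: -812504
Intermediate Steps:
p(w, z) = -118 (p(w, z) = -13 - 105 = -118)
g = -945767 (g = -118 - 945649 = -945767)
g - 153*(s - 795) = -945767 - 153*(-76 - 795) = -945767 - 153*(-871) = -945767 + 133263 = -812504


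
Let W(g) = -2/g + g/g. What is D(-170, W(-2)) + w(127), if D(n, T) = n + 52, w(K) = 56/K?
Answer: -14930/127 ≈ -117.56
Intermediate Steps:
W(g) = 1 - 2/g (W(g) = -2/g + 1 = 1 - 2/g)
D(n, T) = 52 + n
D(-170, W(-2)) + w(127) = (52 - 170) + 56/127 = -118 + 56*(1/127) = -118 + 56/127 = -14930/127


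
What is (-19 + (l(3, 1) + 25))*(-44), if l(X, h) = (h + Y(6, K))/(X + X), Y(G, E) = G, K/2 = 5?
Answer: -946/3 ≈ -315.33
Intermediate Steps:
K = 10 (K = 2*5 = 10)
l(X, h) = (6 + h)/(2*X) (l(X, h) = (h + 6)/(X + X) = (6 + h)/((2*X)) = (6 + h)*(1/(2*X)) = (6 + h)/(2*X))
(-19 + (l(3, 1) + 25))*(-44) = (-19 + ((½)*(6 + 1)/3 + 25))*(-44) = (-19 + ((½)*(⅓)*7 + 25))*(-44) = (-19 + (7/6 + 25))*(-44) = (-19 + 157/6)*(-44) = (43/6)*(-44) = -946/3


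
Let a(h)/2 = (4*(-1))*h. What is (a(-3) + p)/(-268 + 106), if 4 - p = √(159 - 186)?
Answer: -14/81 + I*√3/54 ≈ -0.17284 + 0.032075*I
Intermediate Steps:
a(h) = -8*h (a(h) = 2*((4*(-1))*h) = 2*(-4*h) = -8*h)
p = 4 - 3*I*√3 (p = 4 - √(159 - 186) = 4 - √(-27) = 4 - 3*I*√3 ≈ 4.0 - 5.1962*I)
(a(-3) + p)/(-268 + 106) = (-8*(-3) + (4 - 3*I*√3))/(-268 + 106) = (24 + (4 - 3*I*√3))/(-162) = (28 - 3*I*√3)*(-1/162) = -14/81 + I*√3/54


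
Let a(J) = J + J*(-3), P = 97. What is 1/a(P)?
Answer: -1/194 ≈ -0.0051546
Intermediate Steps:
a(J) = -2*J (a(J) = J - 3*J = -2*J)
1/a(P) = 1/(-2*97) = 1/(-194) = -1/194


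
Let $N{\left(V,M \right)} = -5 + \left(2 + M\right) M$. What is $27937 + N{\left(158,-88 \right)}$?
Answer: $35500$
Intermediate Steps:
$N{\left(V,M \right)} = -5 + M \left(2 + M\right)$
$27937 + N{\left(158,-88 \right)} = 27937 + \left(-5 + \left(-88\right)^{2} + 2 \left(-88\right)\right) = 27937 - -7563 = 27937 + 7563 = 35500$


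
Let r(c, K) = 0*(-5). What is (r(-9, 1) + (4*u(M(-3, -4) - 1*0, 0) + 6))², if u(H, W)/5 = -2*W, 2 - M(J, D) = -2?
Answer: 36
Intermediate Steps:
r(c, K) = 0
M(J, D) = 4 (M(J, D) = 2 - 1*(-2) = 2 + 2 = 4)
u(H, W) = -10*W (u(H, W) = 5*(-2*W) = -10*W)
(r(-9, 1) + (4*u(M(-3, -4) - 1*0, 0) + 6))² = (0 + (4*(-10*0) + 6))² = (0 + (4*0 + 6))² = (0 + (0 + 6))² = (0 + 6)² = 6² = 36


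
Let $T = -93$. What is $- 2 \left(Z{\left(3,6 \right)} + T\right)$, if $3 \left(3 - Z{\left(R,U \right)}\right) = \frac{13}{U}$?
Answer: $\frac{1633}{9} \approx 181.44$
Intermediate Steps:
$Z{\left(R,U \right)} = 3 - \frac{13}{3 U}$ ($Z{\left(R,U \right)} = 3 - \frac{13 \frac{1}{U}}{3} = 3 - \frac{13}{3 U}$)
$- 2 \left(Z{\left(3,6 \right)} + T\right) = - 2 \left(\left(3 - \frac{13}{3 \cdot 6}\right) - 93\right) = - 2 \left(\left(3 - \frac{13}{18}\right) - 93\right) = - 2 \left(\frac{41}{18} - 93\right) = \left(-2\right) \left(- \frac{1633}{18}\right) = \frac{1633}{9}$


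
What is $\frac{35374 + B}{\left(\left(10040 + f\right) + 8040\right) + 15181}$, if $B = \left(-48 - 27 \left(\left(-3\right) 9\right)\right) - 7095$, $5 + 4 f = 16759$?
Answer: $\frac{57920}{74899} \approx 0.77331$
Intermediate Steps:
$f = \frac{8377}{2}$ ($f = - \frac{5}{4} + \frac{1}{4} \cdot 16759 = - \frac{5}{4} + \frac{16759}{4} = \frac{8377}{2} \approx 4188.5$)
$B = -6414$ ($B = \left(-48 - -729\right) - 7095 = \left(-48 + 729\right) - 7095 = 681 - 7095 = -6414$)
$\frac{35374 + B}{\left(\left(10040 + f\right) + 8040\right) + 15181} = \frac{35374 - 6414}{\left(\left(10040 + \frac{8377}{2}\right) + 8040\right) + 15181} = \frac{28960}{\left(\frac{28457}{2} + 8040\right) + 15181} = \frac{28960}{\frac{44537}{2} + 15181} = \frac{28960}{\frac{74899}{2}} = 28960 \cdot \frac{2}{74899} = \frac{57920}{74899}$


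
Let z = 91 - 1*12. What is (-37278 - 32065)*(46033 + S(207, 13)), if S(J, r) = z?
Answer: -3197544416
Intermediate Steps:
z = 79 (z = 91 - 12 = 79)
S(J, r) = 79
(-37278 - 32065)*(46033 + S(207, 13)) = (-37278 - 32065)*(46033 + 79) = -69343*46112 = -3197544416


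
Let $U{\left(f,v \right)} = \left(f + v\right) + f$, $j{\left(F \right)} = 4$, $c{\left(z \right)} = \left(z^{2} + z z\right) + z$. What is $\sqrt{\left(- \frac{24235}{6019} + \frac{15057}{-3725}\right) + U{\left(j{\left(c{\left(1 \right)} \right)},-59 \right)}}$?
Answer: $\frac{i \sqrt{1187729778406873}}{4484155} \approx 7.6856 i$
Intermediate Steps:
$c{\left(z \right)} = z + 2 z^{2}$ ($c{\left(z \right)} = \left(z^{2} + z^{2}\right) + z = 2 z^{2} + z = z + 2 z^{2}$)
$U{\left(f,v \right)} = v + 2 f$
$\sqrt{\left(- \frac{24235}{6019} + \frac{15057}{-3725}\right) + U{\left(j{\left(c{\left(1 \right)} \right)},-59 \right)}} = \sqrt{\left(- \frac{24235}{6019} + \frac{15057}{-3725}\right) + \left(-59 + 2 \cdot 4\right)} = \sqrt{\left(\left(-24235\right) \frac{1}{6019} + 15057 \left(- \frac{1}{3725}\right)\right) + \left(-59 + 8\right)} = \sqrt{\left(- \frac{24235}{6019} - \frac{15057}{3725}\right) - 51} = \sqrt{- \frac{180903458}{22420775} - 51} = \sqrt{- \frac{1324362983}{22420775}} = \frac{i \sqrt{1187729778406873}}{4484155}$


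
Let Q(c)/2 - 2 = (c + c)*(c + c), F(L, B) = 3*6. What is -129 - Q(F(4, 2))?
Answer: -2725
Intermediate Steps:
F(L, B) = 18
Q(c) = 4 + 8*c**2 (Q(c) = 4 + 2*((c + c)*(c + c)) = 4 + 2*((2*c)*(2*c)) = 4 + 2*(4*c**2) = 4 + 8*c**2)
-129 - Q(F(4, 2)) = -129 - (4 + 8*18**2) = -129 - (4 + 8*324) = -129 - (4 + 2592) = -129 - 1*2596 = -129 - 2596 = -2725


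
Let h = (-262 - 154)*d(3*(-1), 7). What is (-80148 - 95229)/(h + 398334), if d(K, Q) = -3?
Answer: -58459/133194 ≈ -0.43890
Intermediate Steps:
h = 1248 (h = (-262 - 154)*(-3) = -416*(-3) = 1248)
(-80148 - 95229)/(h + 398334) = (-80148 - 95229)/(1248 + 398334) = -175377/399582 = -175377*1/399582 = -58459/133194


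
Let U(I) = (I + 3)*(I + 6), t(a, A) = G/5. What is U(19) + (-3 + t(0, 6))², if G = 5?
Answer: 554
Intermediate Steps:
t(a, A) = 1 (t(a, A) = 5/5 = 5*(⅕) = 1)
U(I) = (3 + I)*(6 + I)
U(19) + (-3 + t(0, 6))² = (18 + 19² + 9*19) + (-3 + 1)² = (18 + 361 + 171) + (-2)² = 550 + 4 = 554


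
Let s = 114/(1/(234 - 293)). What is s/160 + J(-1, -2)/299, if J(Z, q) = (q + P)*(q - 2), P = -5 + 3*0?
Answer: -1003297/23920 ≈ -41.944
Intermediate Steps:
P = -5 (P = -5 + 0 = -5)
s = -6726 (s = 114/(1/(-59)) = 114/(-1/59) = 114*(-59) = -6726)
J(Z, q) = (-5 + q)*(-2 + q) (J(Z, q) = (q - 5)*(q - 2) = (-5 + q)*(-2 + q))
s/160 + J(-1, -2)/299 = -6726/160 + (10 + (-2)² - 7*(-2))/299 = -6726*1/160 + (10 + 4 + 14)*(1/299) = -3363/80 + 28*(1/299) = -3363/80 + 28/299 = -1003297/23920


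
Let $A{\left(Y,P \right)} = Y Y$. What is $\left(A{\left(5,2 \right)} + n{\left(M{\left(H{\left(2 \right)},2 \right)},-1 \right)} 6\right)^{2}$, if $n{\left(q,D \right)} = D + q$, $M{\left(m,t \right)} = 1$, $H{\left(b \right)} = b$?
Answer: $625$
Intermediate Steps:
$A{\left(Y,P \right)} = Y^{2}$
$\left(A{\left(5,2 \right)} + n{\left(M{\left(H{\left(2 \right)},2 \right)},-1 \right)} 6\right)^{2} = \left(5^{2} + \left(-1 + 1\right) 6\right)^{2} = \left(25 + 0 \cdot 6\right)^{2} = \left(25 + 0\right)^{2} = 25^{2} = 625$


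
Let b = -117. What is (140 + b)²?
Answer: 529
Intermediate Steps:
(140 + b)² = (140 - 117)² = 23² = 529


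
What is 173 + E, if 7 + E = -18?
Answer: 148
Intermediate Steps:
E = -25 (E = -7 - 18 = -25)
173 + E = 173 - 25 = 148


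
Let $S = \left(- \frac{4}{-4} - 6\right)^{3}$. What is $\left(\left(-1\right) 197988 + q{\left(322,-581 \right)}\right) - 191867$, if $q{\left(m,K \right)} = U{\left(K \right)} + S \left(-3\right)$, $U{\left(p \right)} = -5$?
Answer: $-389485$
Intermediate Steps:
$S = -125$ ($S = \left(\left(-4\right) \left(- \frac{1}{4}\right) - 6\right)^{3} = \left(1 - 6\right)^{3} = \left(-5\right)^{3} = -125$)
$q{\left(m,K \right)} = 370$ ($q{\left(m,K \right)} = -5 - -375 = -5 + 375 = 370$)
$\left(\left(-1\right) 197988 + q{\left(322,-581 \right)}\right) - 191867 = \left(\left(-1\right) 197988 + 370\right) - 191867 = \left(-197988 + 370\right) - 191867 = -197618 - 191867 = -389485$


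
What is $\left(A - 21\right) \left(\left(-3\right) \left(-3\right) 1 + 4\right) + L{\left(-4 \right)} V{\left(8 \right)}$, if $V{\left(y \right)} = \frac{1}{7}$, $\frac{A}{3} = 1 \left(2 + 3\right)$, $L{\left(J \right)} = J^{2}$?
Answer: $- \frac{530}{7} \approx -75.714$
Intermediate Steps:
$A = 15$ ($A = 3 \cdot 1 \left(2 + 3\right) = 3 \cdot 1 \cdot 5 = 3 \cdot 5 = 15$)
$V{\left(y \right)} = \frac{1}{7}$
$\left(A - 21\right) \left(\left(-3\right) \left(-3\right) 1 + 4\right) + L{\left(-4 \right)} V{\left(8 \right)} = \left(15 - 21\right) \left(\left(-3\right) \left(-3\right) 1 + 4\right) + \left(-4\right)^{2} \cdot \frac{1}{7} = - 6 \left(9 \cdot 1 + 4\right) + 16 \cdot \frac{1}{7} = - 6 \left(9 + 4\right) + \frac{16}{7} = \left(-6\right) 13 + \frac{16}{7} = -78 + \frac{16}{7} = - \frac{530}{7}$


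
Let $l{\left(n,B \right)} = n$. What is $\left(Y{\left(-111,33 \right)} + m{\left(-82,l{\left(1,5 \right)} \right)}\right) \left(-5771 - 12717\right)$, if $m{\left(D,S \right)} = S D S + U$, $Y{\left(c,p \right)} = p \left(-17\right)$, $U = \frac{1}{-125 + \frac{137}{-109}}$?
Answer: $\frac{81800849300}{6881} \approx 1.1888 \cdot 10^{7}$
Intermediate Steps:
$U = - \frac{109}{13762}$ ($U = \frac{1}{-125 + 137 \left(- \frac{1}{109}\right)} = \frac{1}{-125 - \frac{137}{109}} = \frac{1}{- \frac{13762}{109}} = - \frac{109}{13762} \approx -0.0079204$)
$Y{\left(c,p \right)} = - 17 p$
$m{\left(D,S \right)} = - \frac{109}{13762} + D S^{2}$ ($m{\left(D,S \right)} = S D S - \frac{109}{13762} = D S S - \frac{109}{13762} = D S^{2} - \frac{109}{13762} = - \frac{109}{13762} + D S^{2}$)
$\left(Y{\left(-111,33 \right)} + m{\left(-82,l{\left(1,5 \right)} \right)}\right) \left(-5771 - 12717\right) = \left(\left(-17\right) 33 - \left(\frac{109}{13762} + 82 \cdot 1^{2}\right)\right) \left(-5771 - 12717\right) = \left(-561 - \frac{1128593}{13762}\right) \left(-18488\right) = \left(- \frac{8849075}{13762}\right) \left(-18488\right) = \frac{81800849300}{6881}$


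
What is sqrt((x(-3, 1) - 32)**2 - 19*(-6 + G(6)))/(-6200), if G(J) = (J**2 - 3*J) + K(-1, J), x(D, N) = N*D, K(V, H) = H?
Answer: -sqrt(883)/6200 ≈ -0.0047928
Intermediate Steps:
x(D, N) = D*N
G(J) = J**2 - 2*J (G(J) = (J**2 - 3*J) + J = J**2 - 2*J)
sqrt((x(-3, 1) - 32)**2 - 19*(-6 + G(6)))/(-6200) = sqrt((-3*1 - 32)**2 - 19*(-6 + 6*(-2 + 6)))/(-6200) = sqrt((-3 - 32)**2 - 19*(-6 + 6*4))*(-1/6200) = sqrt((-35)**2 - 19*(-6 + 24))*(-1/6200) = sqrt(1225 - 19*18)*(-1/6200) = sqrt(1225 - 342)*(-1/6200) = sqrt(883)*(-1/6200) = -sqrt(883)/6200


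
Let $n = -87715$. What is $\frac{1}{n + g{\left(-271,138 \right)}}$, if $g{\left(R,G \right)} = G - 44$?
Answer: $- \frac{1}{87621} \approx -1.1413 \cdot 10^{-5}$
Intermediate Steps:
$g{\left(R,G \right)} = -44 + G$
$\frac{1}{n + g{\left(-271,138 \right)}} = \frac{1}{-87715 + \left(-44 + 138\right)} = \frac{1}{-87715 + 94} = \frac{1}{-87621} = - \frac{1}{87621}$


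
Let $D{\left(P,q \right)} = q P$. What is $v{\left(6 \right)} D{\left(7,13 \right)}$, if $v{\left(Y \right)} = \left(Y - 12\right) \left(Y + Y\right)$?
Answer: $-6552$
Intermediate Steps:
$D{\left(P,q \right)} = P q$
$v{\left(Y \right)} = 2 Y \left(-12 + Y\right)$ ($v{\left(Y \right)} = \left(Y - 12\right) 2 Y = \left(-12 + Y\right) 2 Y = 2 Y \left(-12 + Y\right)$)
$v{\left(6 \right)} D{\left(7,13 \right)} = 2 \cdot 6 \left(-12 + 6\right) 7 \cdot 13 = 2 \cdot 6 \left(-6\right) 91 = \left(-72\right) 91 = -6552$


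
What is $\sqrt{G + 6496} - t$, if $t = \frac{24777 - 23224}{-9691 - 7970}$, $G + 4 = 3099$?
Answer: $\frac{1553}{17661} + \sqrt{9591} \approx 98.022$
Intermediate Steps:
$G = 3095$ ($G = -4 + 3099 = 3095$)
$t = - \frac{1553}{17661}$ ($t = \frac{1553}{-17661} = 1553 \left(- \frac{1}{17661}\right) = - \frac{1553}{17661} \approx -0.087934$)
$\sqrt{G + 6496} - t = \sqrt{3095 + 6496} - - \frac{1553}{17661} = \sqrt{9591} + \frac{1553}{17661} = \frac{1553}{17661} + \sqrt{9591}$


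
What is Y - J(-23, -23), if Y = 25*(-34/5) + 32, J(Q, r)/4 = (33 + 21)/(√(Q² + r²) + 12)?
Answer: -61770/457 - 2484*√2/457 ≈ -142.85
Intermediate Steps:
J(Q, r) = 216/(12 + √(Q² + r²)) (J(Q, r) = 4*((33 + 21)/(√(Q² + r²) + 12)) = 4*(54/(12 + √(Q² + r²))) = 216/(12 + √(Q² + r²)))
Y = -138 (Y = 25*(-34*⅕) + 32 = 25*(-34/5) + 32 = -170 + 32 = -138)
Y - J(-23, -23) = -138 - 216/(12 + √((-23)² + (-23)²)) = -138 - 216/(12 + √(529 + 529)) = -138 - 216/(12 + √1058) = -138 - 216/(12 + 23*√2)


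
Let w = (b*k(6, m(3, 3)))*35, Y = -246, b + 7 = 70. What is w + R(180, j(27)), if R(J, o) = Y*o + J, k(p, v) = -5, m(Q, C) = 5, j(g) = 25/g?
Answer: -99655/9 ≈ -11073.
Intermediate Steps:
b = 63 (b = -7 + 70 = 63)
R(J, o) = J - 246*o (R(J, o) = -246*o + J = J - 246*o)
w = -11025 (w = (63*(-5))*35 = -315*35 = -11025)
w + R(180, j(27)) = -11025 + (180 - 6150/27) = -11025 + (180 - 246*25/27) = -11025 + (180 - 2050/9) = -11025 - 430/9 = -99655/9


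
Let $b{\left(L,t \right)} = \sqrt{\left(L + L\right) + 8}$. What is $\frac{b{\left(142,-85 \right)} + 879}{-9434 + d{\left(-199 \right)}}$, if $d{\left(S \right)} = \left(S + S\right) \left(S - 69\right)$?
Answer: $\frac{293}{32410} + \frac{\sqrt{73}}{48615} \approx 0.0092162$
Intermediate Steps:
$b{\left(L,t \right)} = \sqrt{8 + 2 L}$ ($b{\left(L,t \right)} = \sqrt{2 L + 8} = \sqrt{8 + 2 L}$)
$d{\left(S \right)} = 2 S \left(-69 + S\right)$
$\frac{b{\left(142,-85 \right)} + 879}{-9434 + d{\left(-199 \right)}} = \frac{\sqrt{8 + 2 \cdot 142} + 879}{-9434 + 2 \left(-199\right) \left(-69 - 199\right)} = \frac{\sqrt{8 + 284} + 879}{-9434 + 2 \left(-199\right) \left(-268\right)} = \frac{\sqrt{292} + 879}{-9434 + 106664} = \frac{2 \sqrt{73} + 879}{97230} = \left(879 + 2 \sqrt{73}\right) \frac{1}{97230} = \frac{293}{32410} + \frac{\sqrt{73}}{48615}$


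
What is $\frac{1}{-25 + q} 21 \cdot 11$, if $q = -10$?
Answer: $- \frac{33}{5} \approx -6.6$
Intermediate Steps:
$\frac{1}{-25 + q} 21 \cdot 11 = \frac{1}{-25 - 10} \cdot 21 \cdot 11 = \frac{1}{-35} \cdot 21 \cdot 11 = \left(- \frac{1}{35}\right) 21 \cdot 11 = \left(- \frac{3}{5}\right) 11 = - \frac{33}{5}$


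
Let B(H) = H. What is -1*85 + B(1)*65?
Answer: -20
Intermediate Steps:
-1*85 + B(1)*65 = -1*85 + 1*65 = -85 + 65 = -20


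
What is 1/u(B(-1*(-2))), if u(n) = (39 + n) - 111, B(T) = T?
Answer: -1/70 ≈ -0.014286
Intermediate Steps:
u(n) = -72 + n
1/u(B(-1*(-2))) = 1/(-72 - 1*(-2)) = 1/(-72 + 2) = 1/(-70) = -1/70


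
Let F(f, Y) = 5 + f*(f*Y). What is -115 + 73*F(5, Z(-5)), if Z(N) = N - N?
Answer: 250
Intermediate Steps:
Z(N) = 0
F(f, Y) = 5 + Y*f**2 (F(f, Y) = 5 + f*(Y*f) = 5 + Y*f**2)
-115 + 73*F(5, Z(-5)) = -115 + 73*(5 + 0*5**2) = -115 + 73*(5 + 0*25) = -115 + 73*(5 + 0) = -115 + 73*5 = -115 + 365 = 250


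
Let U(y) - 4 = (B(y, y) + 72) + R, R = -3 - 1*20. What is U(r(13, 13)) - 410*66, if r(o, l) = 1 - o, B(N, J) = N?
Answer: -27019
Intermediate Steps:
R = -23 (R = -3 - 20 = -23)
U(y) = 53 + y (U(y) = 4 + ((y + 72) - 23) = 4 + ((72 + y) - 23) = 4 + (49 + y) = 53 + y)
U(r(13, 13)) - 410*66 = (53 + (1 - 1*13)) - 410*66 = (53 + (1 - 13)) - 27060 = (53 - 12) - 27060 = 41 - 27060 = -27019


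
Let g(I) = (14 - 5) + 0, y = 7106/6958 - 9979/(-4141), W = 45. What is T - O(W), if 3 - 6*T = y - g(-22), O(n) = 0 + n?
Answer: -627719496/14406539 ≈ -43.572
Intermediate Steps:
O(n) = n
y = 49429914/14406539 (y = 7106*(1/6958) - 9979*(-1/4141) = 3553/3479 + 9979/4141 = 49429914/14406539 ≈ 3.4311)
g(I) = 9 (g(I) = 9 + 0 = 9)
T = 20574759/14406539 (T = ½ - (49429914/14406539 - 1*9)/6 = ½ - (49429914/14406539 - 9)/6 = ½ - ⅙*(-80228937/14406539) = ½ + 26742979/28813078 = 20574759/14406539 ≈ 1.4282)
T - O(W) = 20574759/14406539 - 1*45 = 20574759/14406539 - 45 = -627719496/14406539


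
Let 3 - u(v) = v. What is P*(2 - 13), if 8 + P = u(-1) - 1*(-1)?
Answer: 33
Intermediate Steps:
u(v) = 3 - v
P = -3 (P = -8 + ((3 - 1*(-1)) - 1*(-1)) = -8 + ((3 + 1) + 1) = -8 + (4 + 1) = -8 + 5 = -3)
P*(2 - 13) = -3*(2 - 13) = -3*(-11) = 33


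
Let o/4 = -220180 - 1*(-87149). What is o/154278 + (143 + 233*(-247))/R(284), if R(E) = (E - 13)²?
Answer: -23968255054/5665165299 ≈ -4.2308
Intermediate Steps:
o = -532124 (o = 4*(-220180 - 1*(-87149)) = 4*(-220180 + 87149) = 4*(-133031) = -532124)
R(E) = (-13 + E)²
o/154278 + (143 + 233*(-247))/R(284) = -532124/154278 + (143 + 233*(-247))/((-13 + 284)²) = -532124*1/154278 + (143 - 57551)/(271²) = -266062/77139 - 57408/73441 = -23968255054/5665165299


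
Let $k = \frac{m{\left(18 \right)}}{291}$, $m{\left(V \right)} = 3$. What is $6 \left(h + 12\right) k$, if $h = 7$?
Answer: $\frac{114}{97} \approx 1.1753$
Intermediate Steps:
$k = \frac{1}{97}$ ($k = \frac{3}{291} = 3 \cdot \frac{1}{291} = \frac{1}{97} \approx 0.010309$)
$6 \left(h + 12\right) k = 6 \left(7 + 12\right) \frac{1}{97} = 6 \cdot 19 \cdot \frac{1}{97} = 114 \cdot \frac{1}{97} = \frac{114}{97}$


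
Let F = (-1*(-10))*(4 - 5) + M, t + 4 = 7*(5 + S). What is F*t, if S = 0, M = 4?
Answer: -186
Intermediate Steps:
t = 31 (t = -4 + 7*(5 + 0) = -4 + 7*5 = -4 + 35 = 31)
F = -6 (F = (-1*(-10))*(4 - 5) + 4 = 10*(-1) + 4 = -10 + 4 = -6)
F*t = -6*31 = -186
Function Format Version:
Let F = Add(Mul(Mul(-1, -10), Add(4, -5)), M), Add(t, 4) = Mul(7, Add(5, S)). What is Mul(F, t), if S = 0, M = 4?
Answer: -186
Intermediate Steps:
t = 31 (t = Add(-4, Mul(7, Add(5, 0))) = Add(-4, Mul(7, 5)) = Add(-4, 35) = 31)
F = -6 (F = Add(Mul(Mul(-1, -10), Add(4, -5)), 4) = Add(Mul(10, -1), 4) = Add(-10, 4) = -6)
Mul(F, t) = Mul(-6, 31) = -186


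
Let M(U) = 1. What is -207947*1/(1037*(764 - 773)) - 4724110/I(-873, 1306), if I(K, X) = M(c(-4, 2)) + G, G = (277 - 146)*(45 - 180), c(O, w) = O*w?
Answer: 23883726689/82522386 ≈ 289.42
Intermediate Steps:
G = -17685 (G = 131*(-135) = -17685)
I(K, X) = -17684 (I(K, X) = 1 - 17685 = -17684)
-207947*1/(1037*(764 - 773)) - 4724110/I(-873, 1306) = -207947*1/(1037*(764 - 773)) - 4724110/(-17684) = -207947/((-9*1037)) - 4724110*(-1/17684) = -207947/(-9333) + 2362055/8842 = -207947*(-1/9333) + 2362055/8842 = 207947/9333 + 2362055/8842 = 23883726689/82522386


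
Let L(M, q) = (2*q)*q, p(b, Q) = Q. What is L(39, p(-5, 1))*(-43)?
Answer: -86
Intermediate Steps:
L(M, q) = 2*q²
L(39, p(-5, 1))*(-43) = (2*1²)*(-43) = (2*1)*(-43) = 2*(-43) = -86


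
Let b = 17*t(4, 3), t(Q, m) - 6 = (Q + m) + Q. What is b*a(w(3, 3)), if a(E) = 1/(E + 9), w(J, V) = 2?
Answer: 289/11 ≈ 26.273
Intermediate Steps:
t(Q, m) = 6 + m + 2*Q (t(Q, m) = 6 + ((Q + m) + Q) = 6 + (m + 2*Q) = 6 + m + 2*Q)
a(E) = 1/(9 + E)
b = 289 (b = 17*(6 + 3 + 2*4) = 17*(6 + 3 + 8) = 17*17 = 289)
b*a(w(3, 3)) = 289/(9 + 2) = 289/11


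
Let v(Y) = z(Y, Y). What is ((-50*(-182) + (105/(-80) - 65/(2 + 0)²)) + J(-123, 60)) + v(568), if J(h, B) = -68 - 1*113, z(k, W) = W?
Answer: 151511/16 ≈ 9469.4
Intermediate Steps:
v(Y) = Y
J(h, B) = -181 (J(h, B) = -68 - 113 = -181)
((-50*(-182) + (105/(-80) - 65/(2 + 0)²)) + J(-123, 60)) + v(568) = ((-50*(-182) + (105/(-80) - 65/(2 + 0)²)) - 181) + 568 = ((9100 + (105*(-1/80) - 65/(2²))) - 181) + 568 = ((9100 + (-21/16 - 65/4)) - 181) + 568 = ((9100 - 281/16) - 181) + 568 = (145319/16 - 181) + 568 = 142423/16 + 568 = 151511/16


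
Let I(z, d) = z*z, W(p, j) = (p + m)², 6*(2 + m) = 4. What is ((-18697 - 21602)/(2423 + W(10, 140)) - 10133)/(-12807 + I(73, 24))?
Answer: 114091465/84063937 ≈ 1.3572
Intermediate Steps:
m = -4/3 (m = -2 + (⅙)*4 = -2 + ⅔ = -4/3 ≈ -1.3333)
W(p, j) = (-4/3 + p)² (W(p, j) = (p - 4/3)² = (-4/3 + p)²)
I(z, d) = z²
((-18697 - 21602)/(2423 + W(10, 140)) - 10133)/(-12807 + I(73, 24)) = ((-18697 - 21602)/(2423 + (-4 + 3*10)²/9) - 10133)/(-12807 + 73²) = (-40299/(2423 + (-4 + 30)²/9) - 10133)/(-12807 + 5329) = (-40299/(2423 + (⅑)*26²) - 10133)/(-7478) = (-40299/(2423 + (⅑)*676) - 10133)*(-1/7478) = (-40299/(2423 + 676/9) - 10133)*(-1/7478) = (-40299/22483/9 - 10133)*(-1/7478) = (-40299*9/22483 - 10133)*(-1/7478) = (-362691/22483 - 10133)*(-1/7478) = -228182930/22483*(-1/7478) = 114091465/84063937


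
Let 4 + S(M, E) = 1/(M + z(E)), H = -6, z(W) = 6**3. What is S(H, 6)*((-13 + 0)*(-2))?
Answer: -10907/105 ≈ -103.88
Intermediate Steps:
z(W) = 216
S(M, E) = -4 + 1/(216 + M) (S(M, E) = -4 + 1/(M + 216) = -4 + 1/(216 + M))
S(H, 6)*((-13 + 0)*(-2)) = ((-863 - 4*(-6))/(216 - 6))*((-13 + 0)*(-2)) = ((-863 + 24)/210)*(-13*(-2)) = ((1/210)*(-839))*26 = -839/210*26 = -10907/105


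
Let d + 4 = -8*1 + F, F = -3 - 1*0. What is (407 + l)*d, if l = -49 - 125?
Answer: -3495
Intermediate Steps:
F = -3 (F = -3 + 0 = -3)
d = -15 (d = -4 + (-8*1 - 3) = -4 + (-8 - 3) = -4 - 11 = -15)
l = -174
(407 + l)*d = (407 - 174)*(-15) = 233*(-15) = -3495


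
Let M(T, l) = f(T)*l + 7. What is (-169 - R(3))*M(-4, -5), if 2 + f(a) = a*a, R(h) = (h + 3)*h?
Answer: 11781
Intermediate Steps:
R(h) = h*(3 + h) (R(h) = (3 + h)*h = h*(3 + h))
f(a) = -2 + a² (f(a) = -2 + a*a = -2 + a²)
M(T, l) = 7 + l*(-2 + T²) (M(T, l) = (-2 + T²)*l + 7 = l*(-2 + T²) + 7 = 7 + l*(-2 + T²))
(-169 - R(3))*M(-4, -5) = (-169 - 3*(3 + 3))*(7 - 5*(-2 + (-4)²)) = (-169 - 3*6)*(7 - 5*(-2 + 16)) = (-169 - 1*18)*(7 - 5*14) = (-169 - 18)*(7 - 70) = -187*(-63) = 11781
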